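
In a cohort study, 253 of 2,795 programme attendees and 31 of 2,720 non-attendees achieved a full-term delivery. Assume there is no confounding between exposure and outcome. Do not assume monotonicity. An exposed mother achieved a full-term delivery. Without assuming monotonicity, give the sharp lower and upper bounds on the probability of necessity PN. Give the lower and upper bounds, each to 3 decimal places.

p₁ = P(outcome | exposed) = 253/2795 = 0.090519
p₀ = P(outcome | unexposed) = 31/2720 = 0.011397
Under exogeneity alone the bounds on PN are max{0,(p₁−p₀)/p₁} ≤ PN ≤ min{1,(1−p₀)/p₁}.
  lower = (p₁ − p₀)/p₁ = 0.079122 / 0.090519 ≈ 0.8741
  upper = min{1, (1 − p₀)/p₁} = 0.9886 / 0.090519 ≈ 10.9215 → capped at 1

0.874 ≤ PN ≤ 1.000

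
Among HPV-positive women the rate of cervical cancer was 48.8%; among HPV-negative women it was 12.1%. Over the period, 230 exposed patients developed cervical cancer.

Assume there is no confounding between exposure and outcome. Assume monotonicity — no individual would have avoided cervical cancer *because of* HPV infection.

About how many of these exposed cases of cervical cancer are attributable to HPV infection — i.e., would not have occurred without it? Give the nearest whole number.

p₁ = 0.488, p₀ = 0.121.
PN = (p₁ − p₀)/p₁ = (0.488 − 0.121) / 0.488 ≈ 0.75205.
Attributable cases ≈ PN × (exposed cases) = 0.75205 × 230 ≈ 172.97.

about 173 cases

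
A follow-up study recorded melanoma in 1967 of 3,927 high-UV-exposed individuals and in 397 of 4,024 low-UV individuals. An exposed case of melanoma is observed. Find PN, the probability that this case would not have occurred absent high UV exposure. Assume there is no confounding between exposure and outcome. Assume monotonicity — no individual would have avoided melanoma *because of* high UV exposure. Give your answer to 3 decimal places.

PN ≈ 0.803

p₁ = P(outcome | exposed) = 1967/3927 = 0.50089
p₀ = P(outcome | unexposed) = 397/4024 = 0.098658
Under exogeneity and monotonicity, PN = (p₁ − p₀) / p₁.
PN = (0.50089 − 0.098658) / 0.50089 = 0.40223 / 0.50089 ≈ 0.8030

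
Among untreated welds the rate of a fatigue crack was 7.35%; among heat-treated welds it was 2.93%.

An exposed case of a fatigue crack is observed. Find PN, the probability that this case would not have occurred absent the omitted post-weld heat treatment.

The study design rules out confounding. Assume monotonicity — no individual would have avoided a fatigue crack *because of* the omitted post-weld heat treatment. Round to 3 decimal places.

PN ≈ 0.601

p₁ = 0.0735, p₀ = 0.0293.
Under exogeneity and monotonicity, PN = (p₁ − p₀) / p₁.
PN = (0.0735 − 0.0293) / 0.0735 = 0.0442 / 0.0735 ≈ 0.6014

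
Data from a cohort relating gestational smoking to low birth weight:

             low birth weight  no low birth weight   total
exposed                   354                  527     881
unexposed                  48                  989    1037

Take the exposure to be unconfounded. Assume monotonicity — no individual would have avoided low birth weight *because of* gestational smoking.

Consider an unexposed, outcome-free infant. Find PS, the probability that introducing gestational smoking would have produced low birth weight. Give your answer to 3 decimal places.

PS ≈ 0.373

p₁ = P(outcome | exposed) = 354/881 = 0.40182
p₀ = P(outcome | unexposed) = 48/1037 = 0.046287
Under exogeneity and monotonicity, PS = (p₁ − p₀)/(1 − p₀).
PS = (0.40182 − 0.046287) / 0.95371 ≈ 0.3728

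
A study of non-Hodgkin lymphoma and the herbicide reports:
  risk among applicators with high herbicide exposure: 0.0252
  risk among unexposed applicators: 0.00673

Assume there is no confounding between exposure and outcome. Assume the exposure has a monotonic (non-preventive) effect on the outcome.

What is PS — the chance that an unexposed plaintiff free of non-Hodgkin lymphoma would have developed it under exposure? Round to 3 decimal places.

PS ≈ 0.019

Let p₁ = 0.0252, p₀ = 0.00673.
Under exogeneity and monotonicity, PS = (p₁ − p₀) / (1 − p₀).
PS = (0.0252 − 0.00673) / (1 − 0.00673) = 0.01847 / 0.99327 ≈ 0.0186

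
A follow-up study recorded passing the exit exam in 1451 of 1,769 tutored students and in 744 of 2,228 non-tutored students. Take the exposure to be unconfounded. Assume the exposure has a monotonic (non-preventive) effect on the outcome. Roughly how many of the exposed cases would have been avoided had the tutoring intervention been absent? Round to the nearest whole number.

p₁ = P(outcome | exposed) = 1451/1769 = 0.82024
p₀ = P(outcome | unexposed) = 744/2228 = 0.33393
PN = (p₁ − p₀)/p₁ = (0.82024 − 0.33393) / 0.82024 ≈ 0.59288.
Attributable cases ≈ PN × (exposed cases) = 0.59288 × 1451 ≈ 860.27.

about 860 cases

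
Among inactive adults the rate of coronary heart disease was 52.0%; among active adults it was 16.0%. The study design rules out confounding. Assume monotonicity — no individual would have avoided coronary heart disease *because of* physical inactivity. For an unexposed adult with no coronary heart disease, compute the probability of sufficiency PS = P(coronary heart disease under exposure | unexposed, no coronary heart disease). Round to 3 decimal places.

PS ≈ 0.429

p₁ = 0.52, p₀ = 0.16.
Under exogeneity and monotonicity, PS = (p₁ − p₀) / (1 − p₀).
PS = (0.52 − 0.16) / (1 − 0.16) = 0.36 / 0.84 ≈ 0.4286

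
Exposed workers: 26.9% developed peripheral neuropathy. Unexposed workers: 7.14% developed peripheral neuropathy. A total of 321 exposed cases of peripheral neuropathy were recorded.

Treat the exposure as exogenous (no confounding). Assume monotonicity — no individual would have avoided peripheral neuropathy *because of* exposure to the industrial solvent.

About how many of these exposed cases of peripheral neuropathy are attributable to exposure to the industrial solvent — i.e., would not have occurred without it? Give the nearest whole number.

p₁ = 0.269, p₀ = 0.0714.
PN = (p₁ − p₀)/p₁ = (0.269 − 0.0714) / 0.269 ≈ 0.73457.
Attributable cases ≈ PN × (exposed cases) = 0.73457 × 321 ≈ 235.80.

about 236 cases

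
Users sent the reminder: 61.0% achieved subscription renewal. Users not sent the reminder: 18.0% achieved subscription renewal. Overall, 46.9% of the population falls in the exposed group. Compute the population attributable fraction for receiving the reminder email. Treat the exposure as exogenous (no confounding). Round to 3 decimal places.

p₁ = 0.61, p₀ = 0.18.
Overall risk P(Y=1) = π·p₁ + (1−π)·p₀ = 0.469×0.61 + 0.531×0.18 = 0.38167.
Under exogeneity, PAF = [P(Y=1) − p₀] / P(Y=1).
PAF = (0.38167 − 0.18) / 0.38167 ≈ 0.5284

PAF ≈ 0.528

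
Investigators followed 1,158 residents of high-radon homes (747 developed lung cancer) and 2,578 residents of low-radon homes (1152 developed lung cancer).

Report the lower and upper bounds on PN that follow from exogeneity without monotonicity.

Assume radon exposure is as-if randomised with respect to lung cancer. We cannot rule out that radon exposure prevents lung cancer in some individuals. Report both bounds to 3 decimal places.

p₁ = P(outcome | exposed) = 747/1158 = 0.64508
p₀ = P(outcome | unexposed) = 1152/2578 = 0.44686
Under exogeneity alone the bounds on PN are max{0,(p₁−p₀)/p₁} ≤ PN ≤ min{1,(1−p₀)/p₁}.
  lower = (p₁ − p₀)/p₁ = 0.19822 / 0.64508 ≈ 0.3073
  upper = min{1, (1 − p₀)/p₁} = 0.55314 / 0.64508 ≈ 0.8575

0.307 ≤ PN ≤ 0.857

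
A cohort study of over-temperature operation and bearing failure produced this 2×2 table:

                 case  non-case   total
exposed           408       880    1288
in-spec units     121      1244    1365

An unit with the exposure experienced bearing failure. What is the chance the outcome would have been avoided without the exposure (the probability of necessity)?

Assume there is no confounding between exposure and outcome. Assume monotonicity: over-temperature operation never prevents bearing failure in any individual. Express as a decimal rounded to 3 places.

p₁ = P(outcome | exposed) = 408/1288 = 0.31677
p₀ = P(outcome | unexposed) = 121/1365 = 0.088645
Under exogeneity and monotonicity, PN = (p₁ − p₀)/p₁.
PN = (0.31677 − 0.088645) / 0.31677 ≈ 0.7202

PN ≈ 0.720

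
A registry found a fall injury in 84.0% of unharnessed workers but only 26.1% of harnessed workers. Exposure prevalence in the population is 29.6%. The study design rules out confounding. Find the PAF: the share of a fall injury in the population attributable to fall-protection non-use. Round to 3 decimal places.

p₁ = 0.84, p₀ = 0.261.
Overall risk P(Y=1) = π·p₁ + (1−π)·p₀ = 0.296×0.84 + 0.704×0.261 = 0.43238.
Under exogeneity, PAF = [P(Y=1) − p₀] / P(Y=1).
PAF = (0.43238 − 0.261) / 0.43238 ≈ 0.3964

PAF ≈ 0.396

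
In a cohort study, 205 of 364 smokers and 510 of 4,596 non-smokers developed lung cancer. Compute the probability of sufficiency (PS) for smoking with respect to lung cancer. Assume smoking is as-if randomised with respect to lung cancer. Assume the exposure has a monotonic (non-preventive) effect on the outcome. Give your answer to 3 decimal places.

p₁ = P(outcome | exposed) = 205/364 = 0.56319
p₀ = P(outcome | unexposed) = 510/4596 = 0.11097
Under exogeneity and monotonicity, PS = (p₁ − p₀) / (1 − p₀).
PS = (0.56319 − 0.11097) / (1 − 0.11097) = 0.45222 / 0.88903 ≈ 0.5087

PS ≈ 0.509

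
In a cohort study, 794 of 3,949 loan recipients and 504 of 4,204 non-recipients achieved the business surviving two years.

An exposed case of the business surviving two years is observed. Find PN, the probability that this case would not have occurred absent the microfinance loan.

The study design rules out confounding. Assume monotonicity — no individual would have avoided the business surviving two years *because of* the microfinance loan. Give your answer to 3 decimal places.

p₁ = P(outcome | exposed) = 794/3949 = 0.20106
p₀ = P(outcome | unexposed) = 504/4204 = 0.11989
Under exogeneity and monotonicity, PN = (p₁ − p₀) / p₁.
PN = (0.20106 − 0.11989) / 0.20106 = 0.081178 / 0.20106 ≈ 0.4037

PN ≈ 0.404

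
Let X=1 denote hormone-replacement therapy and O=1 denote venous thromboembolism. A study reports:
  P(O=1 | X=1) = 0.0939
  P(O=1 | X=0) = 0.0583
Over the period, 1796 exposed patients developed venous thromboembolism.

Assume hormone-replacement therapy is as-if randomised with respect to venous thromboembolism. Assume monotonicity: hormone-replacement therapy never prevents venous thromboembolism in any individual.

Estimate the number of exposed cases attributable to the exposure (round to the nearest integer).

Let p₁ = 0.0939, p₀ = 0.0583.
PN = (p₁ − p₀)/p₁ = (0.0939 − 0.0583) / 0.0939 ≈ 0.37913.
Attributable cases ≈ PN × (exposed cases) = 0.37913 × 1796 ≈ 680.91.

about 681 cases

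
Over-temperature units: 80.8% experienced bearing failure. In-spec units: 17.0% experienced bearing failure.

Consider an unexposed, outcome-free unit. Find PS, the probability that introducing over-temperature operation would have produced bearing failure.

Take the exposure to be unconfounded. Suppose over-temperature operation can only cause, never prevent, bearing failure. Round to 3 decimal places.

PS ≈ 0.769

p₁ = 0.808, p₀ = 0.17.
Under exogeneity and monotonicity, PS = (p₁ − p₀) / (1 − p₀).
PS = (0.808 − 0.17) / (1 − 0.17) = 0.638 / 0.83 ≈ 0.7687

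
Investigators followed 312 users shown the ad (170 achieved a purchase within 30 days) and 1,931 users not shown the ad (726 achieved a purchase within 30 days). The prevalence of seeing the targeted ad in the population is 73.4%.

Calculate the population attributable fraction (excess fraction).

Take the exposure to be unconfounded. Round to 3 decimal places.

p₁ = P(outcome | exposed) = 170/312 = 0.54487
p₀ = P(outcome | unexposed) = 726/1931 = 0.37597
Overall risk P(Y=1) = π·p₁ + (1−π)·p₀ = 0.734×0.54487 + 0.266×0.37597 = 0.49994.
Under exogeneity, PAF = [P(Y=1) − p₀] / P(Y=1).
PAF = (0.49994 − 0.37597) / 0.49994 ≈ 0.2480

PAF ≈ 0.248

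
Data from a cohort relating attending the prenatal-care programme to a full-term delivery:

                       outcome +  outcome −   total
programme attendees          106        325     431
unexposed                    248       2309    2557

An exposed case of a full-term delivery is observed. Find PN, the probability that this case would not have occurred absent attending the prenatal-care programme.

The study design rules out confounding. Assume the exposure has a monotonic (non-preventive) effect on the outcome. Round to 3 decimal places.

PN ≈ 0.606

p₁ = P(outcome | exposed) = 106/431 = 0.24594
p₀ = P(outcome | unexposed) = 248/2557 = 0.096989
Under exogeneity and monotonicity, PN = (p₁ − p₀)/p₁.
PN = (0.24594 − 0.096989) / 0.24594 ≈ 0.6056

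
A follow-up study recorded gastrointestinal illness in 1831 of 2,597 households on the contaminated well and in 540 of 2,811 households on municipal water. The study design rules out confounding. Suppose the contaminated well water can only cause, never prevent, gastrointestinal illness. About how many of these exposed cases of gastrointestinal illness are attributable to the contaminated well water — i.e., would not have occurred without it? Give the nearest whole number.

p₁ = P(outcome | exposed) = 1831/2597 = 0.70504
p₀ = P(outcome | unexposed) = 540/2811 = 0.1921
PN = (p₁ − p₀)/p₁ = (0.70504 − 0.1921) / 0.70504 ≈ 0.72753.
Attributable cases ≈ PN × (exposed cases) = 0.72753 × 1831 ≈ 1332.11.

about 1332 cases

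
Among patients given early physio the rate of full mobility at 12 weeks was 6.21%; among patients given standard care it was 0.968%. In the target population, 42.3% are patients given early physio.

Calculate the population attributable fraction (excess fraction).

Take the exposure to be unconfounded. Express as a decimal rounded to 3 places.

p₁ = 0.0621, p₀ = 0.00968.
Overall risk P(Y=1) = π·p₁ + (1−π)·p₀ = 0.423×0.0621 + 0.577×0.00968 = 0.031854.
Under exogeneity, PAF = [P(Y=1) − p₀] / P(Y=1).
PAF = (0.031854 − 0.00968) / 0.031854 ≈ 0.6961

PAF ≈ 0.696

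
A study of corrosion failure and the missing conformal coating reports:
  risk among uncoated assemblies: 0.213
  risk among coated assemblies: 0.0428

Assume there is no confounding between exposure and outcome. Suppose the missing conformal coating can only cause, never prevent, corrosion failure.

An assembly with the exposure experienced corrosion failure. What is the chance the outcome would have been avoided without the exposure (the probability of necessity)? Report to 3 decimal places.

Let p₁ = 0.213, p₀ = 0.0428.
Under exogeneity and monotonicity, PN = (p₁ − p₀) / p₁.
PN = (0.213 − 0.0428) / 0.213 = 0.1702 / 0.213 ≈ 0.7991

PN ≈ 0.799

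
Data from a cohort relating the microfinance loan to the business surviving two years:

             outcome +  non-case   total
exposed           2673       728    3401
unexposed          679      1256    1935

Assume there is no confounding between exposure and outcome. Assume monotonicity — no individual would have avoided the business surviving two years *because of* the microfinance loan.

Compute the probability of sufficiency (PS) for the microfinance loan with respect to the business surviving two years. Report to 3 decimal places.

PS ≈ 0.670

p₁ = P(outcome | exposed) = 2673/3401 = 0.78595
p₀ = P(outcome | unexposed) = 679/1935 = 0.3509
Under exogeneity and monotonicity, PS = (p₁ − p₀) / (1 − p₀).
PS = (0.78595 − 0.3509) / (1 − 0.3509) = 0.43504 / 0.6491 ≈ 0.6702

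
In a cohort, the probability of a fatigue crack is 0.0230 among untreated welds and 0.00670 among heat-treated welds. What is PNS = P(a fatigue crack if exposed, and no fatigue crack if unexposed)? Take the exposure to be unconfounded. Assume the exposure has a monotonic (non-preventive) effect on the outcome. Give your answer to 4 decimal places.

PNS ≈ 0.0163

Let p₁ = 0.023, p₀ = 0.0067.
Under exogeneity and monotonicity, PNS = p₁ − p₀.
PNS = 0.023 − 0.0067 = 0.0163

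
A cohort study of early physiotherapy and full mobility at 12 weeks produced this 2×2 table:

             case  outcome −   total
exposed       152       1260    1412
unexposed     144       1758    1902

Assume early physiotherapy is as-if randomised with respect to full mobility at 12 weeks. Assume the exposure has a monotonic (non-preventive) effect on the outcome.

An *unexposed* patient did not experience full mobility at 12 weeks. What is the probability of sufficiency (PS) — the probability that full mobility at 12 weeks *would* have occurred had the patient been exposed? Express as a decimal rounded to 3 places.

p₁ = P(outcome | exposed) = 152/1412 = 0.10765
p₀ = P(outcome | unexposed) = 144/1902 = 0.07571
Under exogeneity and monotonicity, PS = (p₁ − p₀) / (1 − p₀).
PS = (0.10765 − 0.07571) / (1 − 0.07571) = 0.031939 / 0.92429 ≈ 0.0346

PS ≈ 0.035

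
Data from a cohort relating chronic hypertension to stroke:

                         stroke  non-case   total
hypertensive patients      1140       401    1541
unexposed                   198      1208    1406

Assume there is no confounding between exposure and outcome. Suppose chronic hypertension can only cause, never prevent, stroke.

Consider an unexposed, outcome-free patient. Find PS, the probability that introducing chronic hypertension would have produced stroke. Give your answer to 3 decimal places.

p₁ = P(outcome | exposed) = 1140/1541 = 0.73978
p₀ = P(outcome | unexposed) = 198/1406 = 0.14083
Under exogeneity and monotonicity, PS = (p₁ − p₀) / (1 − p₀).
PS = (0.73978 − 0.14083) / (1 − 0.14083) = 0.59895 / 0.85917 ≈ 0.6971

PS ≈ 0.697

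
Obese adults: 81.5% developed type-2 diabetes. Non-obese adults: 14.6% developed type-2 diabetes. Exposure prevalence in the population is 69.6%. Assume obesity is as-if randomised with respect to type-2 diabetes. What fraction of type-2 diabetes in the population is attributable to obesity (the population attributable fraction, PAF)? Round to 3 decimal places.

PAF ≈ 0.761

p₁ = 0.815, p₀ = 0.146.
Overall risk P(Y=1) = π·p₁ + (1−π)·p₀ = 0.696×0.815 + 0.304×0.146 = 0.61162.
Under exogeneity, PAF = [P(Y=1) − p₀] / P(Y=1).
PAF = (0.61162 − 0.146) / 0.61162 ≈ 0.7613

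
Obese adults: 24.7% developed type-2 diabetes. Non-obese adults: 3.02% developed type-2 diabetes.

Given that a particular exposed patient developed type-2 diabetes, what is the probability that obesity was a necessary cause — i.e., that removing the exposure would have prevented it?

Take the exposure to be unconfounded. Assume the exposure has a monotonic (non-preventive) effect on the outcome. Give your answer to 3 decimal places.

p₁ = 0.247, p₀ = 0.0302.
Under exogeneity and monotonicity, PN = (p₁ − p₀) / p₁.
PN = (0.247 − 0.0302) / 0.247 = 0.2168 / 0.247 ≈ 0.8777

PN ≈ 0.878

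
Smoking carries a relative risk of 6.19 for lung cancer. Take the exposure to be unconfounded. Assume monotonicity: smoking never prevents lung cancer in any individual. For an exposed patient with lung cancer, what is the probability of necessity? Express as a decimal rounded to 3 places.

Under exogeneity and monotonicity, PN = (RR − 1) / RR = 1 − 1/RR.
PN = (6.19 − 1) / 6.19 = 5.19 / 6.19 ≈ 0.8384

PN ≈ 0.838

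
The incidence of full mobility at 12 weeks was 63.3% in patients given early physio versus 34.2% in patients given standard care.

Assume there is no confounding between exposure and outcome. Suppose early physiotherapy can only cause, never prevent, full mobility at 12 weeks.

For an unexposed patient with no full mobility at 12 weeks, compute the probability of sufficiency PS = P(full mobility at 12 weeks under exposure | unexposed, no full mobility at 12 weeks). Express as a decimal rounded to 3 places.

PS ≈ 0.442

p₁ = 0.633, p₀ = 0.342.
Under exogeneity and monotonicity, PS = (p₁ − p₀) / (1 − p₀).
PS = (0.633 − 0.342) / (1 − 0.342) = 0.291 / 0.658 ≈ 0.4422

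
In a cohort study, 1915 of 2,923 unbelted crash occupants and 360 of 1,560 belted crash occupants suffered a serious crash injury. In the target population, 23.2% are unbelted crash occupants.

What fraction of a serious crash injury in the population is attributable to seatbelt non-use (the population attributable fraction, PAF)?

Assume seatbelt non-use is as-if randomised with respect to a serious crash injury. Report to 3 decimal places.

p₁ = P(outcome | exposed) = 1915/2923 = 0.65515
p₀ = P(outcome | unexposed) = 360/1560 = 0.23077
Overall risk P(Y=1) = π·p₁ + (1−π)·p₀ = 0.232×0.65515 + 0.768×0.23077 = 0.32923.
Under exogeneity, PAF = [P(Y=1) − p₀] / P(Y=1).
PAF = (0.32923 − 0.23077) / 0.32923 ≈ 0.2991

PAF ≈ 0.299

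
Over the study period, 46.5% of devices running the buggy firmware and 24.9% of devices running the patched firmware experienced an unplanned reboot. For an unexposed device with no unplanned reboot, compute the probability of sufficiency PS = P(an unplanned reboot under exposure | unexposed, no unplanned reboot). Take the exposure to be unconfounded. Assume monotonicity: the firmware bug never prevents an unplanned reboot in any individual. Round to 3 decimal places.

PS ≈ 0.288

p₁ = 0.465, p₀ = 0.249.
Under exogeneity and monotonicity, PS = (p₁ − p₀) / (1 − p₀).
PS = (0.465 − 0.249) / (1 − 0.249) = 0.216 / 0.751 ≈ 0.2876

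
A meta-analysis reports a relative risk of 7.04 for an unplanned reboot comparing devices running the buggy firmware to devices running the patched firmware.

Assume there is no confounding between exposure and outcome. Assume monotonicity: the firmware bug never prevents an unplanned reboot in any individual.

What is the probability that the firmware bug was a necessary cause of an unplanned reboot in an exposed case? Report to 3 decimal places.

PN ≈ 0.858

Under exogeneity and monotonicity, PN = (RR − 1) / RR = 1 − 1/RR.
PN = (7.04 − 1) / 7.04 = 6.04 / 7.04 ≈ 0.8580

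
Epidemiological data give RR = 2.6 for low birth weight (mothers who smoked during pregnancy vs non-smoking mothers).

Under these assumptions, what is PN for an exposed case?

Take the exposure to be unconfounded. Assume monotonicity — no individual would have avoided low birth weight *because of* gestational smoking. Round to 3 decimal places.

PN ≈ 0.615

Under exogeneity and monotonicity, PN = (RR − 1) / RR = 1 − 1/RR.
PN = (2.6 − 1) / 2.6 = 1.6 / 2.6 ≈ 0.6154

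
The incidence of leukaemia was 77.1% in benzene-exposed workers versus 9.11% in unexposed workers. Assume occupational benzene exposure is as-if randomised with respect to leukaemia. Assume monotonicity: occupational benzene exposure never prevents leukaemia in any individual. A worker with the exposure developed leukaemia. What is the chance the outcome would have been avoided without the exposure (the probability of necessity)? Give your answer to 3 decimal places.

PN ≈ 0.882

p₁ = 0.771, p₀ = 0.0911.
Under exogeneity and monotonicity, PN = (p₁ − p₀) / p₁.
PN = (0.771 − 0.0911) / 0.771 = 0.6799 / 0.771 ≈ 0.8818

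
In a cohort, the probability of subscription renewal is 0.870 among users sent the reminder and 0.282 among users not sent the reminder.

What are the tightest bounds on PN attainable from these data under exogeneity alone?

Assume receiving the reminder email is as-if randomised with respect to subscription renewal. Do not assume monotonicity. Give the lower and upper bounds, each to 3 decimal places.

Let p₁ = 0.87, p₀ = 0.282.
Under exogeneity alone the bounds on PN are max{0,(p₁−p₀)/p₁} ≤ PN ≤ min{1,(1−p₀)/p₁}.
  lower = (p₁ − p₀)/p₁ = 0.588 / 0.87 ≈ 0.6759
  upper = min{1, (1 − p₀)/p₁} = 0.718 / 0.87 ≈ 0.8253

0.676 ≤ PN ≤ 0.825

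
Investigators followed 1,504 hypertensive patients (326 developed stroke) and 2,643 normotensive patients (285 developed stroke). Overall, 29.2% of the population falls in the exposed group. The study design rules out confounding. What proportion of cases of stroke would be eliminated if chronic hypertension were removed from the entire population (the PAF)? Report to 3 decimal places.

PAF ≈ 0.228

p₁ = P(outcome | exposed) = 326/1504 = 0.21676
p₀ = P(outcome | unexposed) = 285/2643 = 0.10783
Overall risk P(Y=1) = π·p₁ + (1−π)·p₀ = 0.292×0.21676 + 0.708×0.10783 = 0.13964.
Under exogeneity, PAF = [P(Y=1) − p₀] / P(Y=1).
PAF = (0.13964 − 0.10783) / 0.13964 ≈ 0.2278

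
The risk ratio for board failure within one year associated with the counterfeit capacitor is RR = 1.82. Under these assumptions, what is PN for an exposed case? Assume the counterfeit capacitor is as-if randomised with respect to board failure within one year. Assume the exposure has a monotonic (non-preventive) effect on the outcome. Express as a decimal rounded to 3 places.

PN ≈ 0.451

Under exogeneity and monotonicity, PN = (RR − 1) / RR = 1 − 1/RR.
PN = (1.82 − 1) / 1.82 = 0.82 / 1.82 ≈ 0.4505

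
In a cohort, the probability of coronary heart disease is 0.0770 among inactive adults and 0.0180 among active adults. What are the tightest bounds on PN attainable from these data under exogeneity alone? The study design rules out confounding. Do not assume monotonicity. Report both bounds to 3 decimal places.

0.766 ≤ PN ≤ 1.000

Let p₁ = 0.077, p₀ = 0.018.
Under exogeneity alone the bounds on PN are max{0,(p₁−p₀)/p₁} ≤ PN ≤ min{1,(1−p₀)/p₁}.
  lower = (p₁ − p₀)/p₁ = 0.059 / 0.077 ≈ 0.7662
  upper = min{1, (1 − p₀)/p₁} = 0.982 / 0.077 ≈ 12.7532 → capped at 1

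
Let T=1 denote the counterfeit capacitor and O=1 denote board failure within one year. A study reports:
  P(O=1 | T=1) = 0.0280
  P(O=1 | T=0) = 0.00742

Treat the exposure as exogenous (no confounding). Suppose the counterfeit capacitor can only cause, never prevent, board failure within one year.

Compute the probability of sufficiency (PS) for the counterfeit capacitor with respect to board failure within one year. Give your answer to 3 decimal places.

Let p₁ = 0.028, p₀ = 0.00742.
Under exogeneity and monotonicity, PS = (p₁ − p₀) / (1 − p₀).
PS = (0.028 − 0.00742) / (1 − 0.00742) = 0.02058 / 0.99258 ≈ 0.0207

PS ≈ 0.021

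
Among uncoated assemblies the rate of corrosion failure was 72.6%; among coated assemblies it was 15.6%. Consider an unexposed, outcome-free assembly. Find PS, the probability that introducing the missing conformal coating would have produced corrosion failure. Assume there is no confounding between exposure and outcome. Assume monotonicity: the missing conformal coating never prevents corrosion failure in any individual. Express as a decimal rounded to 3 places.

p₁ = 0.726, p₀ = 0.156.
Under exogeneity and monotonicity, PS = (p₁ − p₀) / (1 − p₀).
PS = (0.726 − 0.156) / (1 − 0.156) = 0.57 / 0.844 ≈ 0.6754

PS ≈ 0.675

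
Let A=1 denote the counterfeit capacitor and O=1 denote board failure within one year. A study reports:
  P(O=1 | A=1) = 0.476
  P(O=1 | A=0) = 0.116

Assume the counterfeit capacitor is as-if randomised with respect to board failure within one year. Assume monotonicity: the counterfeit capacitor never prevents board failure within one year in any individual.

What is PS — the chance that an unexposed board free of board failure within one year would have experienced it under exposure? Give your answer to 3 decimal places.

PS ≈ 0.407

Let p₁ = 0.476, p₀ = 0.116.
Under exogeneity and monotonicity, PS = (p₁ − p₀) / (1 − p₀).
PS = (0.476 − 0.116) / (1 − 0.116) = 0.36 / 0.884 ≈ 0.4072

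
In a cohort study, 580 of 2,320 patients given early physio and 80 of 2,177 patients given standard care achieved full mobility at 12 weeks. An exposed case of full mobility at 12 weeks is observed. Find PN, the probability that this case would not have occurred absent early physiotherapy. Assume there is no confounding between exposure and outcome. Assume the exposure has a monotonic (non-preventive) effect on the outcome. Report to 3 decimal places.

PN ≈ 0.853

p₁ = P(outcome | exposed) = 580/2320 = 0.25
p₀ = P(outcome | unexposed) = 80/2177 = 0.036748
Under exogeneity and monotonicity, PN = (p₁ − p₀) / p₁.
PN = (0.25 − 0.036748) / 0.25 = 0.21325 / 0.25 ≈ 0.8530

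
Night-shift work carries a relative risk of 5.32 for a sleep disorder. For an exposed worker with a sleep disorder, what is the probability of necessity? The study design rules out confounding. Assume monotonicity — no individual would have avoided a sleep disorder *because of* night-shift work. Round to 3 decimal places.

PN ≈ 0.812

Under exogeneity and monotonicity, PN = (RR − 1) / RR = 1 − 1/RR.
PN = (5.32 − 1) / 5.32 = 4.32 / 5.32 ≈ 0.8120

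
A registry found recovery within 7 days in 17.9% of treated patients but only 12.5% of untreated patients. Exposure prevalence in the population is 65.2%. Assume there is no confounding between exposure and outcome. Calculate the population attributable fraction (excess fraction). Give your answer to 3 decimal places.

p₁ = 0.179, p₀ = 0.125.
Overall risk P(Y=1) = π·p₁ + (1−π)·p₀ = 0.652×0.179 + 0.348×0.125 = 0.16021.
Under exogeneity, PAF = [P(Y=1) − p₀] / P(Y=1).
PAF = (0.16021 − 0.125) / 0.16021 ≈ 0.2198

PAF ≈ 0.220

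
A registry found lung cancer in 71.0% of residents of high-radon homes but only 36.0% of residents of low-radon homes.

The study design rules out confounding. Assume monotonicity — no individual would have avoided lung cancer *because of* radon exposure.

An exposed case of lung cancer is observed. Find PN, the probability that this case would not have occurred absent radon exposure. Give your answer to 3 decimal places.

PN ≈ 0.493

p₁ = 0.71, p₀ = 0.36.
Under exogeneity and monotonicity, PN = (p₁ − p₀) / p₁.
PN = (0.71 − 0.36) / 0.71 = 0.35 / 0.71 ≈ 0.4930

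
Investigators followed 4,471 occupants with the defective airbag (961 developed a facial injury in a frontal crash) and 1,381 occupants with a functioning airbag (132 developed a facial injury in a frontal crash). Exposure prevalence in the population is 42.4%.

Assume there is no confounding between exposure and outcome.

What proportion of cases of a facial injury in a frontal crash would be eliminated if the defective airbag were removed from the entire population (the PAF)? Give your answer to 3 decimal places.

PAF ≈ 0.346

p₁ = P(outcome | exposed) = 961/4471 = 0.21494
p₀ = P(outcome | unexposed) = 132/1381 = 0.095583
Overall risk P(Y=1) = π·p₁ + (1−π)·p₀ = 0.424×0.21494 + 0.576×0.095583 = 0.14619.
Under exogeneity, PAF = [P(Y=1) − p₀] / P(Y=1).
PAF = (0.14619 − 0.095583) / 0.14619 ≈ 0.3462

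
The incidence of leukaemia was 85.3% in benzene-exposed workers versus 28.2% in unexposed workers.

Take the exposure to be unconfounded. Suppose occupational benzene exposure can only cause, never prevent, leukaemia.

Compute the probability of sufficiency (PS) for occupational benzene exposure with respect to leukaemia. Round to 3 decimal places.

p₁ = 0.853, p₀ = 0.282.
Under exogeneity and monotonicity, PS = (p₁ − p₀) / (1 − p₀).
PS = (0.853 − 0.282) / (1 − 0.282) = 0.571 / 0.718 ≈ 0.7953

PS ≈ 0.795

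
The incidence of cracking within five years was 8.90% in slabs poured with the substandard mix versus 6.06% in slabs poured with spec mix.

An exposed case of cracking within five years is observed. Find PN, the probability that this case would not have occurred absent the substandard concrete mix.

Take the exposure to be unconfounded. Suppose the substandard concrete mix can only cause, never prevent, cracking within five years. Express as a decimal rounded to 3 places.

PN ≈ 0.319

p₁ = 0.089, p₀ = 0.0606.
Under exogeneity and monotonicity, PN = (p₁ − p₀) / p₁.
PN = (0.089 − 0.0606) / 0.089 = 0.0284 / 0.089 ≈ 0.3191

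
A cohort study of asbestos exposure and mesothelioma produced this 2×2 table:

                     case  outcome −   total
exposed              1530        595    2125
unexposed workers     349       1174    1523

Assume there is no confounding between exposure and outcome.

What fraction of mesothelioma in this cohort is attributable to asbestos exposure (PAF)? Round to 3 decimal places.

p₁ = P(outcome | exposed) = 1530/2125 = 0.72
p₀ = P(outcome | unexposed) = 349/1523 = 0.22915
Exposure prevalence π = 2125/3648 = 0.58251; overall risk P(Y=1) = 0.51508.
Under exogeneity, PAF = [P(Y=1) − p₀]/P(Y=1).
PAF = (0.51508 − 0.22915) / 0.51508 ≈ 0.5551

PAF ≈ 0.555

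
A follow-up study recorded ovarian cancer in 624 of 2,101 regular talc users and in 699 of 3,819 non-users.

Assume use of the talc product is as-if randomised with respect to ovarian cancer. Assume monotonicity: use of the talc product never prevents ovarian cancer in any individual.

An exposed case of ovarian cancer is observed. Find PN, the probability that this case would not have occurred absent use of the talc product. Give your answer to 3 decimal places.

p₁ = P(outcome | exposed) = 624/2101 = 0.297
p₀ = P(outcome | unexposed) = 699/3819 = 0.18303
Under exogeneity and monotonicity, PN = (p₁ − p₀) / p₁.
PN = (0.297 − 0.18303) / 0.297 = 0.11397 / 0.297 ≈ 0.3837

PN ≈ 0.384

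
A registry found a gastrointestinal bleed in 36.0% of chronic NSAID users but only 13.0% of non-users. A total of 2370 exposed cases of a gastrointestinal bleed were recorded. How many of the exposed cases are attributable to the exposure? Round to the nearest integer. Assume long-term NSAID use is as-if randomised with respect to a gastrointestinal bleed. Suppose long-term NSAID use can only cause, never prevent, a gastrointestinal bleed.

about 1514 cases

p₁ = 0.36, p₀ = 0.13.
PN = (p₁ − p₀)/p₁ = (0.36 − 0.13) / 0.36 ≈ 0.63889.
Attributable cases ≈ PN × (exposed cases) = 0.63889 × 2370 ≈ 1514.17.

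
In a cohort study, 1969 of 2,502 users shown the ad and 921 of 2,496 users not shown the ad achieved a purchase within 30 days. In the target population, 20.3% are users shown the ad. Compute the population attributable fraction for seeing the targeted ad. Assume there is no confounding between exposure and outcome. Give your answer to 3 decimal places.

p₁ = P(outcome | exposed) = 1969/2502 = 0.78697
p₀ = P(outcome | unexposed) = 921/2496 = 0.36899
Overall risk P(Y=1) = π·p₁ + (1−π)·p₀ = 0.203×0.78697 + 0.797×0.36899 = 0.45384.
Under exogeneity, PAF = [P(Y=1) − p₀] / P(Y=1).
PAF = (0.45384 − 0.36899) / 0.45384 ≈ 0.1870

PAF ≈ 0.187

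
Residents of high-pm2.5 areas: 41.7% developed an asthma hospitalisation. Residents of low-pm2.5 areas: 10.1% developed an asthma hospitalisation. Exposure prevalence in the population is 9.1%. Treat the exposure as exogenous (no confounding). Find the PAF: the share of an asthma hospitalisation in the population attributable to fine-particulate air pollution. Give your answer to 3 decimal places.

p₁ = 0.417, p₀ = 0.101.
Overall risk P(Y=1) = π·p₁ + (1−π)·p₀ = 0.091×0.417 + 0.909×0.101 = 0.12976.
Under exogeneity, PAF = [P(Y=1) − p₀] / P(Y=1).
PAF = (0.12976 − 0.101) / 0.12976 ≈ 0.2216

PAF ≈ 0.222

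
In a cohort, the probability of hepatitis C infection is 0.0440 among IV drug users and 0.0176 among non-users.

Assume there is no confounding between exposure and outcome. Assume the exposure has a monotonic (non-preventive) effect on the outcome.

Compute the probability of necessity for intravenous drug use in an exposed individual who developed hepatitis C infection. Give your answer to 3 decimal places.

PN ≈ 0.600

Let p₁ = 0.044, p₀ = 0.0176.
Under exogeneity and monotonicity, PN = (p₁ − p₀) / p₁.
PN = (0.044 − 0.0176) / 0.044 = 0.0264 / 0.044 ≈ 0.6000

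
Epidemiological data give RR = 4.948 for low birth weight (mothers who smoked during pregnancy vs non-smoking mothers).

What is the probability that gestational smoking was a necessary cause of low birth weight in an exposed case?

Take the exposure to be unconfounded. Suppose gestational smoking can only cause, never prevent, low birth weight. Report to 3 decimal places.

Under exogeneity and monotonicity, PN = (RR − 1) / RR = 1 − 1/RR.
PN = (4.948 − 1) / 4.948 = 3.948 / 4.948 ≈ 0.7979

PN ≈ 0.798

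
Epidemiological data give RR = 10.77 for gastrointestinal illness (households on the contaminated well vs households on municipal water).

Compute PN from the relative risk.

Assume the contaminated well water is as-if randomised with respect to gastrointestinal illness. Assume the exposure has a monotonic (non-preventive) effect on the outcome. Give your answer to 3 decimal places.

Under exogeneity and monotonicity, PN = (RR − 1) / RR = 1 − 1/RR.
PN = (10.77 − 1) / 10.77 = 9.77 / 10.77 ≈ 0.9071

PN ≈ 0.907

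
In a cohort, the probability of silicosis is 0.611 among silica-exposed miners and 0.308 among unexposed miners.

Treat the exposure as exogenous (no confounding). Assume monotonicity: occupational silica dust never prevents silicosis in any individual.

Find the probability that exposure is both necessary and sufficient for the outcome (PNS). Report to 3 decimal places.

Let p₁ = 0.611, p₀ = 0.308.
Under exogeneity and monotonicity, PNS = p₁ − p₀.
PNS = 0.611 − 0.308 = 0.303

PNS ≈ 0.303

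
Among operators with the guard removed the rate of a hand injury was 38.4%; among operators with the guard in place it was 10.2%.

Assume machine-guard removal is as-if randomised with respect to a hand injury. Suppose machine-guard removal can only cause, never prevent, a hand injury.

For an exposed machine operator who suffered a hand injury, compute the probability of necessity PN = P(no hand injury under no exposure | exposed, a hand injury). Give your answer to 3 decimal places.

p₁ = 0.384, p₀ = 0.102.
Under exogeneity and monotonicity, PN = (p₁ − p₀) / p₁.
PN = (0.384 − 0.102) / 0.384 = 0.282 / 0.384 ≈ 0.7344

PN ≈ 0.734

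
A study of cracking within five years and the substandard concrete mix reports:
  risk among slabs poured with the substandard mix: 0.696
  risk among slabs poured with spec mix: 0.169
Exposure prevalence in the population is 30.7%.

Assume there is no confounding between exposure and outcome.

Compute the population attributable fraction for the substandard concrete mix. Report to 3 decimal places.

PAF ≈ 0.489

Let p₁ = 0.696, p₀ = 0.169.
Overall risk P(Y=1) = π·p₁ + (1−π)·p₀ = 0.307×0.696 + 0.693×0.169 = 0.33079.
Under exogeneity, PAF = [P(Y=1) − p₀] / P(Y=1).
PAF = (0.33079 − 0.169) / 0.33079 ≈ 0.4891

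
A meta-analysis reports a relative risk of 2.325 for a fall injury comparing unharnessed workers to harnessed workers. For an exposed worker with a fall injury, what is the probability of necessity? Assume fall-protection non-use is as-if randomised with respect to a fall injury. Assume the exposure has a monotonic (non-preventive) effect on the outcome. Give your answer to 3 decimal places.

PN ≈ 0.570

Under exogeneity and monotonicity, PN = (RR − 1) / RR = 1 − 1/RR.
PN = (2.325 − 1) / 2.325 = 1.325 / 2.325 ≈ 0.5699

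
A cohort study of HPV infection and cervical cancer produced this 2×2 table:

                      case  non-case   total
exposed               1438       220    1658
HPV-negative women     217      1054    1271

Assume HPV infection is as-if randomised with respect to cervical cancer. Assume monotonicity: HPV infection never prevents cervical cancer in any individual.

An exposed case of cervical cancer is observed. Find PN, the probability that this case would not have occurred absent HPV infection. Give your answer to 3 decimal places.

p₁ = P(outcome | exposed) = 1438/1658 = 0.86731
p₀ = P(outcome | unexposed) = 217/1271 = 0.17073
Under exogeneity and monotonicity, PN = (p₁ − p₀)/p₁.
PN = (0.86731 − 0.17073) / 0.86731 ≈ 0.8031

PN ≈ 0.803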